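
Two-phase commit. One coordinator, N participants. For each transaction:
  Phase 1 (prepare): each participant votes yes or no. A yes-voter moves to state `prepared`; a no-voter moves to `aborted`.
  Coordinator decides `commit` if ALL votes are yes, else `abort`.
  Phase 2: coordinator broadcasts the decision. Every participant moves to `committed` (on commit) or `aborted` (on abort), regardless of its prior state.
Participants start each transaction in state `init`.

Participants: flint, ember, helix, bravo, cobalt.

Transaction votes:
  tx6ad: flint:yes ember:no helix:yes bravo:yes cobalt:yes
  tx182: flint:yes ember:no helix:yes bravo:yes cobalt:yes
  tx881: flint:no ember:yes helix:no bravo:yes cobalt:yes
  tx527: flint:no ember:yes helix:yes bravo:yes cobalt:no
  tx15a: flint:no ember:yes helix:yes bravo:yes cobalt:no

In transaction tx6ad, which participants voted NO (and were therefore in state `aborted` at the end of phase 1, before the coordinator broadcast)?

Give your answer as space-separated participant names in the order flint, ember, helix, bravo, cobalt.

Txn tx6ad phase 1: flint yes -> prepared; ember no -> aborted; helix yes -> prepared; bravo yes -> prepared; cobalt yes -> prepared

Answer: ember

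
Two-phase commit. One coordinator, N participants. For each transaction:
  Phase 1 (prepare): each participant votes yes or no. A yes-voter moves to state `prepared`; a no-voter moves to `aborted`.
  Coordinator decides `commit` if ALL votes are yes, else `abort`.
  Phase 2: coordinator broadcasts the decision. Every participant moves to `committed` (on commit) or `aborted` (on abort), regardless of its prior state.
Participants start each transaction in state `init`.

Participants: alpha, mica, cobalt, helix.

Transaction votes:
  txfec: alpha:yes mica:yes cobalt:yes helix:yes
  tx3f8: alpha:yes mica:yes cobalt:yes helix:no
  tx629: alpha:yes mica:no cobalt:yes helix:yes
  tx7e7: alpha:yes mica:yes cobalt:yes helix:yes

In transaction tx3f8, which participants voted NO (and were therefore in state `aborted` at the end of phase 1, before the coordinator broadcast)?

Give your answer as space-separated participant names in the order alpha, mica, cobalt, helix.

Txn tx3f8 phase 1: alpha yes -> prepared; mica yes -> prepared; cobalt yes -> prepared; helix no -> aborted

Answer: helix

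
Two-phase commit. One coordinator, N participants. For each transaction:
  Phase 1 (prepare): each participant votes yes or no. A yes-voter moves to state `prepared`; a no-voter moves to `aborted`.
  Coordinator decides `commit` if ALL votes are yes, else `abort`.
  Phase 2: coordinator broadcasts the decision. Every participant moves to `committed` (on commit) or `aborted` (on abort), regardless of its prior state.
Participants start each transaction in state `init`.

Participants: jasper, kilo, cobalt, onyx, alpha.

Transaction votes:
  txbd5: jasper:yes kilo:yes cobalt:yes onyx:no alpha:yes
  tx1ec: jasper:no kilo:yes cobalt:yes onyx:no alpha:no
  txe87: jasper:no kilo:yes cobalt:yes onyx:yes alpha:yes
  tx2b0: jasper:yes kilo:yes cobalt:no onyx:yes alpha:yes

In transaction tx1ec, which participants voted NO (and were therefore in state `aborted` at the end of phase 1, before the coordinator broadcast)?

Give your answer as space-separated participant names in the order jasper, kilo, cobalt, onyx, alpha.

Answer: jasper onyx alpha

Derivation:
Txn tx1ec phase 1: jasper no -> aborted; kilo yes -> prepared; cobalt yes -> prepared; onyx no -> aborted; alpha no -> aborted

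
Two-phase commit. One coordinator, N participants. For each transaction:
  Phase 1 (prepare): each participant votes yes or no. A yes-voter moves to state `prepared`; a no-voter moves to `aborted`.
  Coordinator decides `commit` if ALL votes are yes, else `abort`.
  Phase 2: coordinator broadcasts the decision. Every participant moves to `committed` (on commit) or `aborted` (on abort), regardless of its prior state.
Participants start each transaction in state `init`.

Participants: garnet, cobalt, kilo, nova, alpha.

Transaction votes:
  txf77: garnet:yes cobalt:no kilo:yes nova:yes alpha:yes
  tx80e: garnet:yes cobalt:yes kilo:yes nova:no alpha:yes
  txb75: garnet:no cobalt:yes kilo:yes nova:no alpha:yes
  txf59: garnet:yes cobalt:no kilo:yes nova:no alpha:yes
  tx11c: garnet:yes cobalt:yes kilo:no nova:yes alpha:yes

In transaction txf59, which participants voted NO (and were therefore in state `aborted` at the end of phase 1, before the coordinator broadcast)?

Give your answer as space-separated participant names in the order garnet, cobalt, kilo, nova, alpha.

Txn txf59 phase 1: garnet yes -> prepared; cobalt no -> aborted; kilo yes -> prepared; nova no -> aborted; alpha yes -> prepared

Answer: cobalt nova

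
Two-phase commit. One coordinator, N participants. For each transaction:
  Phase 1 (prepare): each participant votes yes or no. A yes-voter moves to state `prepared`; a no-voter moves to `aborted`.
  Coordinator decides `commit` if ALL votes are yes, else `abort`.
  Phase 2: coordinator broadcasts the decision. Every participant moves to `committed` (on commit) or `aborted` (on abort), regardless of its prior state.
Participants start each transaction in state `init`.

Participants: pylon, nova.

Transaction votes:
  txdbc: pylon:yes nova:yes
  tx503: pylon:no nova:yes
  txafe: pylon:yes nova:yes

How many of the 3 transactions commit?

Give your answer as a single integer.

Answer: 2

Derivation:
txdbc: all yes -> commit (commits=1)
tx503: no from pylon -> abort (commits=1)
txafe: all yes -> commit (commits=2)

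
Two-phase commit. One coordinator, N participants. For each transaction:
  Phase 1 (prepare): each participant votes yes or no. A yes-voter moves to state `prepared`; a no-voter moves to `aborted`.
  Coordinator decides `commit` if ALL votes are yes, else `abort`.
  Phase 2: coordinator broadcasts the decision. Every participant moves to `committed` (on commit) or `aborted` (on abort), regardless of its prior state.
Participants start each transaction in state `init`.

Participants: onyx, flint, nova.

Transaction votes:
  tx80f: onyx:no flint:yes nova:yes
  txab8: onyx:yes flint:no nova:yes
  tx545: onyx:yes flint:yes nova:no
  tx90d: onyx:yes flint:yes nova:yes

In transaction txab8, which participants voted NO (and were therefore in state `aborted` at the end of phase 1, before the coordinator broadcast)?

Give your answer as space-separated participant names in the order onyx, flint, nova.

Txn txab8 phase 1: onyx yes -> prepared; flint no -> aborted; nova yes -> prepared

Answer: flint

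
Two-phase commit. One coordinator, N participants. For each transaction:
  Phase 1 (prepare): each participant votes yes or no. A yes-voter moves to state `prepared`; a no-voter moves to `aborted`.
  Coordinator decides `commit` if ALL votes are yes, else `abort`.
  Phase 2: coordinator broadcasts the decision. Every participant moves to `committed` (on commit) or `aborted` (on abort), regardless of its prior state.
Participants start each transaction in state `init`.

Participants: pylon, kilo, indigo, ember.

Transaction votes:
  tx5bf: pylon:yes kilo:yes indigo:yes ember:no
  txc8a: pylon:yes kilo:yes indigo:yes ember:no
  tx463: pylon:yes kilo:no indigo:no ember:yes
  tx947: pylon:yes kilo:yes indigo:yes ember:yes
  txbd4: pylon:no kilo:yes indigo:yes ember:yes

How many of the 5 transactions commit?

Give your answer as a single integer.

Answer: 1

Derivation:
tx5bf: no from ember -> abort (commits=0)
txc8a: no from ember -> abort (commits=0)
tx463: no from kilo, indigo -> abort (commits=0)
tx947: all yes -> commit (commits=1)
txbd4: no from pylon -> abort (commits=1)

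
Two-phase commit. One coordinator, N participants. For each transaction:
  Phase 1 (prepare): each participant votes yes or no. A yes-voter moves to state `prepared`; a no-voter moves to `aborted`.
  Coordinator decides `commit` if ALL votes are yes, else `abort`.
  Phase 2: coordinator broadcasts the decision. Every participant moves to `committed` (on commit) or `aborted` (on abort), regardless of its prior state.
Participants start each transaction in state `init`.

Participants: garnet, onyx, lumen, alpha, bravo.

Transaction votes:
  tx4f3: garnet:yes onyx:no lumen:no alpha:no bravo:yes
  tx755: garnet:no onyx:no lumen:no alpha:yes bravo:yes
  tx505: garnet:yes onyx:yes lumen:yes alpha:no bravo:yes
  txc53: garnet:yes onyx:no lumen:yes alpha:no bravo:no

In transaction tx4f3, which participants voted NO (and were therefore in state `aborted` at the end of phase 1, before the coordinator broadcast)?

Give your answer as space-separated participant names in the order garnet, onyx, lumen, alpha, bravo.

Answer: onyx lumen alpha

Derivation:
Txn tx4f3 phase 1: garnet yes -> prepared; onyx no -> aborted; lumen no -> aborted; alpha no -> aborted; bravo yes -> prepared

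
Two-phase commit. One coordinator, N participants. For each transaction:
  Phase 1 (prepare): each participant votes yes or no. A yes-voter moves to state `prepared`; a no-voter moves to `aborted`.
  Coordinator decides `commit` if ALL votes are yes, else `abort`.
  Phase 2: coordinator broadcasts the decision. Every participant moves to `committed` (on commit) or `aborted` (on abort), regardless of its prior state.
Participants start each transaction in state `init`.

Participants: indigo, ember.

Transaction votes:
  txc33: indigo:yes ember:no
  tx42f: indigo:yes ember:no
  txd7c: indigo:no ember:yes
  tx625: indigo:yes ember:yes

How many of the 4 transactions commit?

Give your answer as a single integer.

Answer: 1

Derivation:
txc33: no from ember -> abort (commits=0)
tx42f: no from ember -> abort (commits=0)
txd7c: no from indigo -> abort (commits=0)
tx625: all yes -> commit (commits=1)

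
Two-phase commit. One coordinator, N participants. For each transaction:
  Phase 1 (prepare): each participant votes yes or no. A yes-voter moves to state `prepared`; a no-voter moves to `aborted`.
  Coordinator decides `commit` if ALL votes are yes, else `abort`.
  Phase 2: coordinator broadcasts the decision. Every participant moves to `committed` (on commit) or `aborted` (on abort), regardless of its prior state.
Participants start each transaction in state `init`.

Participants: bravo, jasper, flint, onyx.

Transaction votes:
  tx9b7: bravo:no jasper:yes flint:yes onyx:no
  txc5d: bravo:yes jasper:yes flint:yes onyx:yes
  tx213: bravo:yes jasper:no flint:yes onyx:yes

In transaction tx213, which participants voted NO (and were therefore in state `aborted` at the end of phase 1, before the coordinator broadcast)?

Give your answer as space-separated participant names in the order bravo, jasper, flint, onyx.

Txn tx213 phase 1: bravo yes -> prepared; jasper no -> aborted; flint yes -> prepared; onyx yes -> prepared

Answer: jasper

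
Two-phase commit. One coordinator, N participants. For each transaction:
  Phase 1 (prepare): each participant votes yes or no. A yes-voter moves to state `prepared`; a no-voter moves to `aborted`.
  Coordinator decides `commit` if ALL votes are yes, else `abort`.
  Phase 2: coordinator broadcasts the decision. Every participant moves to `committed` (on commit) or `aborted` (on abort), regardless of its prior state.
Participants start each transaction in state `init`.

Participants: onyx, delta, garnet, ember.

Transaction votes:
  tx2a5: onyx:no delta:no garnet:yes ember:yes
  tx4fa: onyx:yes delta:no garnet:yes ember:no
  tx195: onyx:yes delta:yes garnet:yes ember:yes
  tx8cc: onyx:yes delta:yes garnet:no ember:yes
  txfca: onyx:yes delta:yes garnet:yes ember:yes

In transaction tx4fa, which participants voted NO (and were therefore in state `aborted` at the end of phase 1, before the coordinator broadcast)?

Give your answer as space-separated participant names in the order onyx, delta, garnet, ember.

Answer: delta ember

Derivation:
Txn tx4fa phase 1: onyx yes -> prepared; delta no -> aborted; garnet yes -> prepared; ember no -> aborted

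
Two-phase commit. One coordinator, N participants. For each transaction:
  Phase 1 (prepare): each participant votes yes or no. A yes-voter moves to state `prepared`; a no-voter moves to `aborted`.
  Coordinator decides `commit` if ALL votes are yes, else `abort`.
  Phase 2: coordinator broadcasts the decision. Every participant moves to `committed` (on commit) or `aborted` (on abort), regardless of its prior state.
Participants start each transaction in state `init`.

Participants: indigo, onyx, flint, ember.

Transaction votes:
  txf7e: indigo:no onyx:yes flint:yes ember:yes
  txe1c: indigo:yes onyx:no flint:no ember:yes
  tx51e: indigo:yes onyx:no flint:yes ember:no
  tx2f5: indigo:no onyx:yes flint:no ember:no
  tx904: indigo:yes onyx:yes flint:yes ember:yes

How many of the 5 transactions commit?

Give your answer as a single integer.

Answer: 1

Derivation:
txf7e: no from indigo -> abort (commits=0)
txe1c: no from onyx, flint -> abort (commits=0)
tx51e: no from onyx, ember -> abort (commits=0)
tx2f5: no from indigo, flint, ember -> abort (commits=0)
tx904: all yes -> commit (commits=1)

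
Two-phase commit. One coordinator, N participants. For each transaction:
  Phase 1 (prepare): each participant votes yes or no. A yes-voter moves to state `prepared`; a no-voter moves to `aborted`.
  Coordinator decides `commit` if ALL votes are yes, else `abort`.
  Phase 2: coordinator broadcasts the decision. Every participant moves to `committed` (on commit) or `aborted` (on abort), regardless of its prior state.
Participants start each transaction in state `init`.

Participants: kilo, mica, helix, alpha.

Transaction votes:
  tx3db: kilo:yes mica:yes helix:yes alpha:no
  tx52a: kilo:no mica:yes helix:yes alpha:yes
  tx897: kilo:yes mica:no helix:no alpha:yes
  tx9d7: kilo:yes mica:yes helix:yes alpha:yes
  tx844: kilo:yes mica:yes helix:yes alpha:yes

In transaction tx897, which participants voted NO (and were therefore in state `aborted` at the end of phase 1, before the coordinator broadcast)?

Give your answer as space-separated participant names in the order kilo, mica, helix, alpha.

Txn tx897 phase 1: kilo yes -> prepared; mica no -> aborted; helix no -> aborted; alpha yes -> prepared

Answer: mica helix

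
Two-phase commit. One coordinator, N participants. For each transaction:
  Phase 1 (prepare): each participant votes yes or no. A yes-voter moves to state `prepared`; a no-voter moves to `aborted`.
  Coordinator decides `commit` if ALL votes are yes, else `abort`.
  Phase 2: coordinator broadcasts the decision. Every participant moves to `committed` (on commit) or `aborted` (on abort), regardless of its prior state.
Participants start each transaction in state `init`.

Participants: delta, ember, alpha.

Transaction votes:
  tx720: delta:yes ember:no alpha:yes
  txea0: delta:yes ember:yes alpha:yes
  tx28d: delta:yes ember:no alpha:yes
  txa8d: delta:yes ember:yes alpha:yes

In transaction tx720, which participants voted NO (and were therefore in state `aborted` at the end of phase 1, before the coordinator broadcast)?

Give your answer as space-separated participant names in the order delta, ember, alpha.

Txn tx720 phase 1: delta yes -> prepared; ember no -> aborted; alpha yes -> prepared

Answer: ember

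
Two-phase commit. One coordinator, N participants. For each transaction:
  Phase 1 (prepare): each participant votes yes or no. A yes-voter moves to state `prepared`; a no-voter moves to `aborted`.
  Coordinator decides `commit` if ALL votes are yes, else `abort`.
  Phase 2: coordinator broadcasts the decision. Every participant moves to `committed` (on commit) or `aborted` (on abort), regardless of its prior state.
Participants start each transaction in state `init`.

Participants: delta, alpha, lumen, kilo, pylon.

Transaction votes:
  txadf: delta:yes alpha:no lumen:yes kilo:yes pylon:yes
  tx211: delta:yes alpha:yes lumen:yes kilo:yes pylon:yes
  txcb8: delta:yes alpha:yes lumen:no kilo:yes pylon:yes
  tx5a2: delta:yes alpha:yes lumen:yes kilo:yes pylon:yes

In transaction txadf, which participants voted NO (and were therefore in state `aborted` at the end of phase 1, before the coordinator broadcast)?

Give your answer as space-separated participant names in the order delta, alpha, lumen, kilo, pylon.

Txn txadf phase 1: delta yes -> prepared; alpha no -> aborted; lumen yes -> prepared; kilo yes -> prepared; pylon yes -> prepared

Answer: alpha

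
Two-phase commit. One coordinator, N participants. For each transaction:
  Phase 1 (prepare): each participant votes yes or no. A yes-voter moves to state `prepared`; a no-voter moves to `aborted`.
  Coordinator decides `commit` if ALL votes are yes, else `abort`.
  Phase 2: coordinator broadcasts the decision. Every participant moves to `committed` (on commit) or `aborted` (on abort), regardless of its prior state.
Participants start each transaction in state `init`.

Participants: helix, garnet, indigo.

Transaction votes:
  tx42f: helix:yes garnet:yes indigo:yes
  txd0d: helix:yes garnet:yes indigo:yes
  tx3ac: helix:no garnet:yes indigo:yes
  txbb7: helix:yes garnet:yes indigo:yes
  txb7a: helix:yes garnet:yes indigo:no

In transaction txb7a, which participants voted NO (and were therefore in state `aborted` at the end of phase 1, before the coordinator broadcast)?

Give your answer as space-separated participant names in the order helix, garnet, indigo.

Txn txb7a phase 1: helix yes -> prepared; garnet yes -> prepared; indigo no -> aborted

Answer: indigo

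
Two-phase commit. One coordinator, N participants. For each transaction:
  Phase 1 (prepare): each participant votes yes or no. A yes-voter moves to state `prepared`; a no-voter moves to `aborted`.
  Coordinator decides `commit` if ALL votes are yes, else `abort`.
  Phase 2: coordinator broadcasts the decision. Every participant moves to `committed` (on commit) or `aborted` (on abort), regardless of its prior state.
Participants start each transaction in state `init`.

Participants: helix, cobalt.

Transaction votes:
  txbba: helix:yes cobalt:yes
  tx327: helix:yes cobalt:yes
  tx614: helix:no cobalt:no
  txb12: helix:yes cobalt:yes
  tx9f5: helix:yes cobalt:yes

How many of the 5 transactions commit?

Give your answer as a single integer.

Answer: 4

Derivation:
txbba: all yes -> commit (commits=1)
tx327: all yes -> commit (commits=2)
tx614: no from helix, cobalt -> abort (commits=2)
txb12: all yes -> commit (commits=3)
tx9f5: all yes -> commit (commits=4)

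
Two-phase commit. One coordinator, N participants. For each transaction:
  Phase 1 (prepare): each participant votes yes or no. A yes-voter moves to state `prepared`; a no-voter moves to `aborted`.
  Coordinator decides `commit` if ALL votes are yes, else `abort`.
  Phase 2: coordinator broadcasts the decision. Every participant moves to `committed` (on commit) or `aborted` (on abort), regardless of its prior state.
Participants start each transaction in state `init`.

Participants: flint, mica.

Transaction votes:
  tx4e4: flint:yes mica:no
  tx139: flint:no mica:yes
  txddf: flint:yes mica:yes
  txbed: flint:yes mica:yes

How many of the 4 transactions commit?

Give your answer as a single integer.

tx4e4: no from mica -> abort (commits=0)
tx139: no from flint -> abort (commits=0)
txddf: all yes -> commit (commits=1)
txbed: all yes -> commit (commits=2)

Answer: 2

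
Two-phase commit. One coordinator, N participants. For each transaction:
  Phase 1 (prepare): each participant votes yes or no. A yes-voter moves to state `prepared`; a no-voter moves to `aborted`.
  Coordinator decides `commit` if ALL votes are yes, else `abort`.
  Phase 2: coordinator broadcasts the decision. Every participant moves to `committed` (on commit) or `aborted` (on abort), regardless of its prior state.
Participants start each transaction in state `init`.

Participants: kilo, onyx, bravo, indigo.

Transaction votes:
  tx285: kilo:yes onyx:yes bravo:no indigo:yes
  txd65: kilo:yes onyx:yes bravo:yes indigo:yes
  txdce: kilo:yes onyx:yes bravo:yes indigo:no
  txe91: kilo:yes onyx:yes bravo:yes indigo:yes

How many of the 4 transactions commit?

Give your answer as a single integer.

Answer: 2

Derivation:
tx285: no from bravo -> abort (commits=0)
txd65: all yes -> commit (commits=1)
txdce: no from indigo -> abort (commits=1)
txe91: all yes -> commit (commits=2)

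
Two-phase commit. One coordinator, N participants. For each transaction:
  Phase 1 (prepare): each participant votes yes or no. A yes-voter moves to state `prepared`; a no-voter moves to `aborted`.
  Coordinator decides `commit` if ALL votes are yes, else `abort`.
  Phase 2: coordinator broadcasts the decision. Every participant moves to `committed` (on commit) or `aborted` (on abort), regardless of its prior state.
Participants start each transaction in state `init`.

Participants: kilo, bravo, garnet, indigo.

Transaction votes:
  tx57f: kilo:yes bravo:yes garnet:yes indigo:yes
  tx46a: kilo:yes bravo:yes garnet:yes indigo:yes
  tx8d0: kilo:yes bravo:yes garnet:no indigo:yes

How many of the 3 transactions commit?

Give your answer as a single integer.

tx57f: all yes -> commit (commits=1)
tx46a: all yes -> commit (commits=2)
tx8d0: no from garnet -> abort (commits=2)

Answer: 2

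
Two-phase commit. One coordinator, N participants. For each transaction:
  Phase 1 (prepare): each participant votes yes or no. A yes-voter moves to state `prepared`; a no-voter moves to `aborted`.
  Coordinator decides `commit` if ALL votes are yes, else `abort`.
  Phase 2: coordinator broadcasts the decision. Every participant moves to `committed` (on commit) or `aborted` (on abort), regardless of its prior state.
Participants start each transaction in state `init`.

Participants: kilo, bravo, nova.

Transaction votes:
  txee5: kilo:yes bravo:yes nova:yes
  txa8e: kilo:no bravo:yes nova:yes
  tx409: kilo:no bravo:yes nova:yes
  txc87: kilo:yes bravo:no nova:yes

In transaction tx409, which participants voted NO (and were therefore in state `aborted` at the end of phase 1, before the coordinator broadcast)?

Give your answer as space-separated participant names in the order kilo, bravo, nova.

Answer: kilo

Derivation:
Txn tx409 phase 1: kilo no -> aborted; bravo yes -> prepared; nova yes -> prepared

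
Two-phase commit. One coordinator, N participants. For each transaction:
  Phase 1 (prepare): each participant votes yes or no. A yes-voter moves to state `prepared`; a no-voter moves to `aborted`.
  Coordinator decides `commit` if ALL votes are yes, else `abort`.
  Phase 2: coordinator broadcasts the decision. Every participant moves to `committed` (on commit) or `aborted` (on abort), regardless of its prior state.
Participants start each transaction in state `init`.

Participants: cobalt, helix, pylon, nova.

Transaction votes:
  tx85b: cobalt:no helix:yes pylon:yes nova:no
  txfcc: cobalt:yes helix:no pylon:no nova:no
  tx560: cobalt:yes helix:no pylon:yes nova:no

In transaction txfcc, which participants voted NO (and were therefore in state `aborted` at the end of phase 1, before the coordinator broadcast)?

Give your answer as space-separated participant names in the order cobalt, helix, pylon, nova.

Answer: helix pylon nova

Derivation:
Txn txfcc phase 1: cobalt yes -> prepared; helix no -> aborted; pylon no -> aborted; nova no -> aborted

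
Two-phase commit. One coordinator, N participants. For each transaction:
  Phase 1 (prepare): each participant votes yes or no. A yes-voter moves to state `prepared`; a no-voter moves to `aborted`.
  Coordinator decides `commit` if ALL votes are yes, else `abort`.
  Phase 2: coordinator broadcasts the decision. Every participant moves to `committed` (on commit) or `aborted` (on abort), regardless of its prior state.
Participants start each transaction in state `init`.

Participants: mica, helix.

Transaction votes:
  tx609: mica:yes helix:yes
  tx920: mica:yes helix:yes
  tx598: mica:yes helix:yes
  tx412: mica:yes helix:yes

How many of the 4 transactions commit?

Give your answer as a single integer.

tx609: all yes -> commit (commits=1)
tx920: all yes -> commit (commits=2)
tx598: all yes -> commit (commits=3)
tx412: all yes -> commit (commits=4)

Answer: 4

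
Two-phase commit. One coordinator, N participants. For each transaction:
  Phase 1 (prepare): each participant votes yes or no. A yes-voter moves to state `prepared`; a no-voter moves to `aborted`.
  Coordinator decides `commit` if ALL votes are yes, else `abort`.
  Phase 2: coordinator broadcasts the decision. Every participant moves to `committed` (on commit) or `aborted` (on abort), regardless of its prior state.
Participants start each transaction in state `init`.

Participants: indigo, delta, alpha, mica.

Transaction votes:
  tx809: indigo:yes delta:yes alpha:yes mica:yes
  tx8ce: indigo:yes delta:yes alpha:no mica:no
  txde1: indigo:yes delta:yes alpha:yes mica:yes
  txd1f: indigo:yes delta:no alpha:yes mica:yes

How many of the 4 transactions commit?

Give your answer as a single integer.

Answer: 2

Derivation:
tx809: all yes -> commit (commits=1)
tx8ce: no from alpha, mica -> abort (commits=1)
txde1: all yes -> commit (commits=2)
txd1f: no from delta -> abort (commits=2)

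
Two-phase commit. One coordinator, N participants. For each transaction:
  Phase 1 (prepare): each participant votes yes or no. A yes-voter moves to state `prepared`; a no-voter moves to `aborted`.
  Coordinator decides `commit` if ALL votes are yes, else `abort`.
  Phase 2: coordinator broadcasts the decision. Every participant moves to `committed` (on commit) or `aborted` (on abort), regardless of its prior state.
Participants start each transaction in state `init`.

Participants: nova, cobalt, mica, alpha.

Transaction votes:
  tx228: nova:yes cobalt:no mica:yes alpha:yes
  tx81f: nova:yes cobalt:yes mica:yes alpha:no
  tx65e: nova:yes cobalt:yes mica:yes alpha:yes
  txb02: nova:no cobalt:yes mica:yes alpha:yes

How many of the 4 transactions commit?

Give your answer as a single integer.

Answer: 1

Derivation:
tx228: no from cobalt -> abort (commits=0)
tx81f: no from alpha -> abort (commits=0)
tx65e: all yes -> commit (commits=1)
txb02: no from nova -> abort (commits=1)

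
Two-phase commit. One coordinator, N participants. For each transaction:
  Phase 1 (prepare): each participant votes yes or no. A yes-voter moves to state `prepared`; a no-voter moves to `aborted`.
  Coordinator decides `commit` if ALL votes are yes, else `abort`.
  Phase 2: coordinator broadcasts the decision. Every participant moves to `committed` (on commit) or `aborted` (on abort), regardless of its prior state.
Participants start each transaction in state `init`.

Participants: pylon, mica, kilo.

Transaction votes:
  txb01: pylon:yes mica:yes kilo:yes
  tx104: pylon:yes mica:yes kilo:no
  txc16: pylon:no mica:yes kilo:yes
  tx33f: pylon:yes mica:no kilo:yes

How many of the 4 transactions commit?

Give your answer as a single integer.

Answer: 1

Derivation:
txb01: all yes -> commit (commits=1)
tx104: no from kilo -> abort (commits=1)
txc16: no from pylon -> abort (commits=1)
tx33f: no from mica -> abort (commits=1)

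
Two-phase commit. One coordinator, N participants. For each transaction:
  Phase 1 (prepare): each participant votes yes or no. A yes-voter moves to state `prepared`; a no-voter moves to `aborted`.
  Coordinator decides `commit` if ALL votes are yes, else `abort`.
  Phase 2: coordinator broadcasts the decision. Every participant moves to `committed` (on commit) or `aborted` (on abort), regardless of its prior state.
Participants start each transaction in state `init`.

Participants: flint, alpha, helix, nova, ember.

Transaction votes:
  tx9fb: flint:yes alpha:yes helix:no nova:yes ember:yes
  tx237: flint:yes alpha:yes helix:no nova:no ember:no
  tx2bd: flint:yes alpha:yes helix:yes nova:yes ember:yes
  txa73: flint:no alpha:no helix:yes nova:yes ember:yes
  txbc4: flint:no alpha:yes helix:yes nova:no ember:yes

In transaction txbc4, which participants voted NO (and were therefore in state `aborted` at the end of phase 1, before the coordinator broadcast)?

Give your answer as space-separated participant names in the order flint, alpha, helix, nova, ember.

Txn txbc4 phase 1: flint no -> aborted; alpha yes -> prepared; helix yes -> prepared; nova no -> aborted; ember yes -> prepared

Answer: flint nova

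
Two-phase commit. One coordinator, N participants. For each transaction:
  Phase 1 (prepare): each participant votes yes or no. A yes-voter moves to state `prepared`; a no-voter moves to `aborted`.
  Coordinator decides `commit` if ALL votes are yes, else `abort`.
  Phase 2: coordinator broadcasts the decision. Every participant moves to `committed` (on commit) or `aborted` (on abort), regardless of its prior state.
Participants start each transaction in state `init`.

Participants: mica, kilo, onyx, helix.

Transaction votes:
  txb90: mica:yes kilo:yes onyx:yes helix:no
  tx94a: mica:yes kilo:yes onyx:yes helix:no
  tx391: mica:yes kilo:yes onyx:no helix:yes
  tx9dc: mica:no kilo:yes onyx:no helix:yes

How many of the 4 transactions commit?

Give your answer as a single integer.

txb90: no from helix -> abort (commits=0)
tx94a: no from helix -> abort (commits=0)
tx391: no from onyx -> abort (commits=0)
tx9dc: no from mica, onyx -> abort (commits=0)

Answer: 0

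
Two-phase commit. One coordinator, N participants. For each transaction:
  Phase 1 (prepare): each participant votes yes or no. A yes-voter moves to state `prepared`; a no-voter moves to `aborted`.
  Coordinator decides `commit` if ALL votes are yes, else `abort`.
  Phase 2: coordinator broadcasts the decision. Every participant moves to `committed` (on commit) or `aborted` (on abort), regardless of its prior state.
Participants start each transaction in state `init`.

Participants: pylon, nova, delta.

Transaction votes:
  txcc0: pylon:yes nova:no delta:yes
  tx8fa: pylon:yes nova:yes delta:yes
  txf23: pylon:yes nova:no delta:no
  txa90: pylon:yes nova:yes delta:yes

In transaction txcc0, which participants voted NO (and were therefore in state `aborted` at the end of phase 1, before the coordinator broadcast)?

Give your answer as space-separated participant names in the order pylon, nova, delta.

Txn txcc0 phase 1: pylon yes -> prepared; nova no -> aborted; delta yes -> prepared

Answer: nova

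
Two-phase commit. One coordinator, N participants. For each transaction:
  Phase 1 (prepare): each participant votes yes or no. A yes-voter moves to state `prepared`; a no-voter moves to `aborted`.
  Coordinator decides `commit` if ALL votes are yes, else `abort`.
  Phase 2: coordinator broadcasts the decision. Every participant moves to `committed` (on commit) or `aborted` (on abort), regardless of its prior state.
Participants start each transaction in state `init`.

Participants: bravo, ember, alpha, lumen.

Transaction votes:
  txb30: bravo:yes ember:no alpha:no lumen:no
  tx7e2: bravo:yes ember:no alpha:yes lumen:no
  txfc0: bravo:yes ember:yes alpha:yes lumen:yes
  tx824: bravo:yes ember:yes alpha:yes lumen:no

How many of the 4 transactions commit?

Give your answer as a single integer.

txb30: no from ember, alpha, lumen -> abort (commits=0)
tx7e2: no from ember, lumen -> abort (commits=0)
txfc0: all yes -> commit (commits=1)
tx824: no from lumen -> abort (commits=1)

Answer: 1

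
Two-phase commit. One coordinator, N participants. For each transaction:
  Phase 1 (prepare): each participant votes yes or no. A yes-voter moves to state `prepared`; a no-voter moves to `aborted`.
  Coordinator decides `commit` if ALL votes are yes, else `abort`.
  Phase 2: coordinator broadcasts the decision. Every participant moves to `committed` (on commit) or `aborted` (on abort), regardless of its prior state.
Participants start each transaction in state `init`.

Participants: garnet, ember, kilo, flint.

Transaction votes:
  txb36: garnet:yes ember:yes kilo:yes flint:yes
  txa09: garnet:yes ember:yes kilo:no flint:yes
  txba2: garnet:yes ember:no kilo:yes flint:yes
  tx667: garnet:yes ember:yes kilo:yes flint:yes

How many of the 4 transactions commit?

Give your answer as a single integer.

Answer: 2

Derivation:
txb36: all yes -> commit (commits=1)
txa09: no from kilo -> abort (commits=1)
txba2: no from ember -> abort (commits=1)
tx667: all yes -> commit (commits=2)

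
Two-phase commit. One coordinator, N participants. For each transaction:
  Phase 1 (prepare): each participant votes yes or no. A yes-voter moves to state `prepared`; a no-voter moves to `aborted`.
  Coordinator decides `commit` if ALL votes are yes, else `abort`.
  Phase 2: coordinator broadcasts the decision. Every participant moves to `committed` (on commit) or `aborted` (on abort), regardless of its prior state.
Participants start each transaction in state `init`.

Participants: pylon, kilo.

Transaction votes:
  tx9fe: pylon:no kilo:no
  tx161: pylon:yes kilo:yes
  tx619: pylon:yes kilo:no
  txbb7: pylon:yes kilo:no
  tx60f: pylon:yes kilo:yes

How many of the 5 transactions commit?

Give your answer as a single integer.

Answer: 2

Derivation:
tx9fe: no from pylon, kilo -> abort (commits=0)
tx161: all yes -> commit (commits=1)
tx619: no from kilo -> abort (commits=1)
txbb7: no from kilo -> abort (commits=1)
tx60f: all yes -> commit (commits=2)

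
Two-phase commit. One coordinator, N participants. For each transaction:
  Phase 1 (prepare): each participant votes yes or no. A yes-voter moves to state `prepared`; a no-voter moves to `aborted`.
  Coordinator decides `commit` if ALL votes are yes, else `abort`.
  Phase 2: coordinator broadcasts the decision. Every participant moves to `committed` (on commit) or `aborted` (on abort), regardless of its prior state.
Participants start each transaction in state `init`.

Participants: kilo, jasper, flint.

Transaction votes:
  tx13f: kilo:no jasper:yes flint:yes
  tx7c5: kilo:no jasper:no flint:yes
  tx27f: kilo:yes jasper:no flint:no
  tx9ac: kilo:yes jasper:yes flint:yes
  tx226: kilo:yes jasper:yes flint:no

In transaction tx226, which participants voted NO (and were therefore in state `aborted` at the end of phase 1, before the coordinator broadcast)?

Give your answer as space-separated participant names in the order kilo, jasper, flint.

Txn tx226 phase 1: kilo yes -> prepared; jasper yes -> prepared; flint no -> aborted

Answer: flint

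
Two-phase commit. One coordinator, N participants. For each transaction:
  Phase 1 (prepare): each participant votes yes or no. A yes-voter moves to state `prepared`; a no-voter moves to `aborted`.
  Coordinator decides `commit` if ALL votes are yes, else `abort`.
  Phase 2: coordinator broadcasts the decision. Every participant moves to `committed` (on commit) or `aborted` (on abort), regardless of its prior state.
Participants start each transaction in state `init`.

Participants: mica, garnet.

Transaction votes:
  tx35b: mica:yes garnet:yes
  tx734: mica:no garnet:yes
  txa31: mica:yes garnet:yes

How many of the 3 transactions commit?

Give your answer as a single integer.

tx35b: all yes -> commit (commits=1)
tx734: no from mica -> abort (commits=1)
txa31: all yes -> commit (commits=2)

Answer: 2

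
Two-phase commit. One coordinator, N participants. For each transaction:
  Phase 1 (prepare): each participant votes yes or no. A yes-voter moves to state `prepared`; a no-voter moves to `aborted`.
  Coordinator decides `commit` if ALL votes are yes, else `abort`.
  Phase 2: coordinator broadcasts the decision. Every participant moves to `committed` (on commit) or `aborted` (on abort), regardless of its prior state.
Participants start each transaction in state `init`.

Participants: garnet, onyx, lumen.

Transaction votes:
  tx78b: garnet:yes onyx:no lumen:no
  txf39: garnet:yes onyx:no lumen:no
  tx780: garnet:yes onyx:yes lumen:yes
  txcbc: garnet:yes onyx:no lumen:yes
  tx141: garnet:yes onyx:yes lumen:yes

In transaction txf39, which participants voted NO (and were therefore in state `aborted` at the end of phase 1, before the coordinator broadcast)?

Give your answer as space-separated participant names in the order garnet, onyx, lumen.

Answer: onyx lumen

Derivation:
Txn txf39 phase 1: garnet yes -> prepared; onyx no -> aborted; lumen no -> aborted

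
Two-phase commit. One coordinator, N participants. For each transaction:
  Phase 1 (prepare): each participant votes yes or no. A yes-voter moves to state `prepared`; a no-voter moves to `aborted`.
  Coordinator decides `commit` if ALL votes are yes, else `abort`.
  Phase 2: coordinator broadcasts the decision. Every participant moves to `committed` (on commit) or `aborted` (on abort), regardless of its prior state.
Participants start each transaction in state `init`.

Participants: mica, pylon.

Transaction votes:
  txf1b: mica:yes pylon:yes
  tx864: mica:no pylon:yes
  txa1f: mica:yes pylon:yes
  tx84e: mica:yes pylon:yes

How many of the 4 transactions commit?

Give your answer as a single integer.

Answer: 3

Derivation:
txf1b: all yes -> commit (commits=1)
tx864: no from mica -> abort (commits=1)
txa1f: all yes -> commit (commits=2)
tx84e: all yes -> commit (commits=3)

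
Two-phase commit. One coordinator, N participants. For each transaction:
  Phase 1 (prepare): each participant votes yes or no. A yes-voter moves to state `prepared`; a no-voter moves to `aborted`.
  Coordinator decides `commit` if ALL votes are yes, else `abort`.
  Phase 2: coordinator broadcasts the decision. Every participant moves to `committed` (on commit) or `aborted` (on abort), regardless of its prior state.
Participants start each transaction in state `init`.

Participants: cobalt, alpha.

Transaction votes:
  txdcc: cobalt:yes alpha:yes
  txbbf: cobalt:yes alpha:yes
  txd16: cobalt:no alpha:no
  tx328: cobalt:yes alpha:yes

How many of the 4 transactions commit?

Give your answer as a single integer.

txdcc: all yes -> commit (commits=1)
txbbf: all yes -> commit (commits=2)
txd16: no from cobalt, alpha -> abort (commits=2)
tx328: all yes -> commit (commits=3)

Answer: 3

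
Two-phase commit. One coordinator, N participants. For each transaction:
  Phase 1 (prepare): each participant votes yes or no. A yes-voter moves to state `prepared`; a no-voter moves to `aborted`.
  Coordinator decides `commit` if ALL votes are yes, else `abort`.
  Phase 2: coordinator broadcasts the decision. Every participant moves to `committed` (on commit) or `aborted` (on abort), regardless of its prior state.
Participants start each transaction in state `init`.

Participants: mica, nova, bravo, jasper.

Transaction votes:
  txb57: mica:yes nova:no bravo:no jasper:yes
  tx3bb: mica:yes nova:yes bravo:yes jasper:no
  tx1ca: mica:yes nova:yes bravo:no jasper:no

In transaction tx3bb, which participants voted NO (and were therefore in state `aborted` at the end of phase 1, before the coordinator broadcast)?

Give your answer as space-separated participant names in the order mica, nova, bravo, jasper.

Answer: jasper

Derivation:
Txn tx3bb phase 1: mica yes -> prepared; nova yes -> prepared; bravo yes -> prepared; jasper no -> aborted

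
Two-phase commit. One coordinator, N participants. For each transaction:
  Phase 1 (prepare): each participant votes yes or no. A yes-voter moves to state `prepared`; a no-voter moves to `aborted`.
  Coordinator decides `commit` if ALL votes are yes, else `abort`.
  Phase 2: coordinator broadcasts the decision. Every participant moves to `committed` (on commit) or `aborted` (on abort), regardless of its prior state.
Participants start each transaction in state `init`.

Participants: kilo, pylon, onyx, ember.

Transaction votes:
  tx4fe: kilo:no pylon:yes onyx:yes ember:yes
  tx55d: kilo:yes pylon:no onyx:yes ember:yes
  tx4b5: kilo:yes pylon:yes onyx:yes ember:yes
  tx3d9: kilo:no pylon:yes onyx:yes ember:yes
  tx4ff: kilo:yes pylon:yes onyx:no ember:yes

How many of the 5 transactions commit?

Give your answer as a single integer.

Answer: 1

Derivation:
tx4fe: no from kilo -> abort (commits=0)
tx55d: no from pylon -> abort (commits=0)
tx4b5: all yes -> commit (commits=1)
tx3d9: no from kilo -> abort (commits=1)
tx4ff: no from onyx -> abort (commits=1)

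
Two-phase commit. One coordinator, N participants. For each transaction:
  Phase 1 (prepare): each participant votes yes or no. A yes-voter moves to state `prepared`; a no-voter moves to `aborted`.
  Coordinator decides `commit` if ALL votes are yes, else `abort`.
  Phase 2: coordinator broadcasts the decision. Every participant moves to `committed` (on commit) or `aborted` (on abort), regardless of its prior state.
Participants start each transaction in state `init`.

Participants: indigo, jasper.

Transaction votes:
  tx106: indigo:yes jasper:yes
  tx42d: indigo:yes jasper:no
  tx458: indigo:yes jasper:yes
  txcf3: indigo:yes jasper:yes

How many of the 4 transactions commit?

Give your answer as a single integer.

Answer: 3

Derivation:
tx106: all yes -> commit (commits=1)
tx42d: no from jasper -> abort (commits=1)
tx458: all yes -> commit (commits=2)
txcf3: all yes -> commit (commits=3)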